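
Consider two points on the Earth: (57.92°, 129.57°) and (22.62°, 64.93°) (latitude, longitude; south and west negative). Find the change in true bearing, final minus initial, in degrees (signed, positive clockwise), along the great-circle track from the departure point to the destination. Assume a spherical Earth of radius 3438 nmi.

Initial bearing θ₁ = atan2(sin Δλ cos φ₂, cos φ₁ sin φ₂ − sin φ₁ cos φ₂ cos Δλ) = 261.09°
Final bearing θ₂ = (initial bearing from the destination back to the start) + 180° = 214.64°
Δθ = θ₂ − θ₁ = -46.5°

-46.5°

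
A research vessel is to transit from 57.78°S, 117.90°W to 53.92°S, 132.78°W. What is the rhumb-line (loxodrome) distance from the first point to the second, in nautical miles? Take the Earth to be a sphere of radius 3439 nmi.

Rhumb course C = atan2(Δλ, Δψ) with Δψ = ln[tan(π/4+φ₂/2)/tan(π/4+φ₁/2)] = +0.1201, Δλ = -0.2597 → C = 294.82°
d = R·|Δφ| / |cos C| = 3439·0.06737 / 0.41983 = 552 nmi

552 nmi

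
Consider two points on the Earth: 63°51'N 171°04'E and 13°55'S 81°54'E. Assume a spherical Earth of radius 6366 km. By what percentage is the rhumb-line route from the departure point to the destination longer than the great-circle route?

3.1%

Great circle: σ = 1.7820 rad → d_gc = Rσ = 11344.4 km
Rhumb: Δφ = -1.3573, Δλ = -1.5563, Δψ = -1.7053, q = Δφ/Δψ = 0.7959 → d_rh = R√(Δφ²+q²Δλ²) = 11697.8 km
Excess = (11697.8 − 11344.4) / 11344.4 = 353.4 / 11344.4 = 3.12% ≈ 3.1%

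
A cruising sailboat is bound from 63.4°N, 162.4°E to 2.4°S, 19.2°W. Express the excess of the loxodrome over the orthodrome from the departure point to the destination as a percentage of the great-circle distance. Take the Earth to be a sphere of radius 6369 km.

28.5%

Great circle: σ = 2.0767 rad → d_gc = Rσ = 13226.8 km
Rhumb: Δφ = -1.1484, Δλ = +3.1137, Δψ = -1.4842, q = Δφ/Δψ = 0.7738 → d_rh = R√(Δφ²+q²Δλ²) = 16998.9 km
Excess = (16998.9 − 13226.8) / 13226.8 = 3772.1 / 13226.8 = 28.52% ≈ 28.5%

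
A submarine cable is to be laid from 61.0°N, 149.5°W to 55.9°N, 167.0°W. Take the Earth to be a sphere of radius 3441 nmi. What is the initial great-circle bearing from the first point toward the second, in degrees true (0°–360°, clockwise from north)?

248.6°

θ = atan2( sin Δλ·cos φ₂ ,  cos φ₁ sin φ₂ − sin φ₁ cos φ₂ cos Δλ )
  = atan2(-0.1686, -0.0662) = 248.56°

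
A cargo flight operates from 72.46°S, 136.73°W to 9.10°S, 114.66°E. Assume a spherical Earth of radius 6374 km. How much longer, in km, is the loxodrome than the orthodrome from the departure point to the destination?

869 km

Great circle: cos σ = sin φ₁ sin φ₂ + cos φ₁ cos φ₂ cos Δλ,  σ = 1.5149 rad → d_gc = 9656.1 km
Rhumb line: Δψ = +1.7095, q = Δφ/Δψ = 0.6469, d_rh = R√(Δφ²+q²Δλ²) = 10524.7 km
Excess = 10524.7 − 9656.1 = 868.6 ≈ 869 km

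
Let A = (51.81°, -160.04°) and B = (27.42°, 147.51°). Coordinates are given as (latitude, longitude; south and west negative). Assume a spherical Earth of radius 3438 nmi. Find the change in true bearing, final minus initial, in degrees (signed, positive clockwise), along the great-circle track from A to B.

-35.6°

Initial bearing θ₁ = atan2(sin Δλ cos φ₂, cos φ₁ sin φ₂ − sin φ₁ cos φ₂ cos Δλ) = 258.71°
Final bearing θ₂ = (initial bearing from the destination back to the start) + 180° = 223.08°
Δθ = θ₂ − θ₁ = -35.6°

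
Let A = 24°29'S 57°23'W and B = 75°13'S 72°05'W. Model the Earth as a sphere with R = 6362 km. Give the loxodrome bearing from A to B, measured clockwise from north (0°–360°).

189.1°

Δψ = ln[tan(π/4+φ₂/2)/tan(π/4+φ₁/2)] = -1.6014
Δλ = -0.2566 rad (taken the short way round)
course = atan2(Δλ, Δψ) = 189.10°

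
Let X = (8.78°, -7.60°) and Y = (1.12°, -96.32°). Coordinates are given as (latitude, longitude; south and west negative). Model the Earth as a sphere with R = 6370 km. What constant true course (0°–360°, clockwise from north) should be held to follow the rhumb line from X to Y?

Meridional parts: M(φ₁)=+0.1538, M(φ₂)=+0.0195 → ΔM = -0.1343;  Δλ = -1.5485 rad
tan C = Δλ / ΔM = +11.5303 → C = 265.04°

265.0°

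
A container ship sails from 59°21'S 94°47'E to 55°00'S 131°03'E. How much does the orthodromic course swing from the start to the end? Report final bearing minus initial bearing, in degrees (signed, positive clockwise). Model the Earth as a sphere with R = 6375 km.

-30.8°

Initial bearing θ₁ = atan2(sin Δλ cos φ₂, cos φ₁ sin φ₂ − sin φ₁ cos φ₂ cos Δλ) = 93.33°
Final bearing θ₂ = (initial bearing from the destination back to the start) + 180° = 62.54°
Δθ = θ₂ − θ₁ = -30.8°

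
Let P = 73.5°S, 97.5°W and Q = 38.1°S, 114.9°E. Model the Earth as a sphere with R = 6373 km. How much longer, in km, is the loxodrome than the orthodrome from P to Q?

Great circle: cos σ = sin φ₁ sin φ₂ + cos φ₁ cos φ₂ cos Δλ,  σ = 1.1561 rad → d_gc = 7367.79 km
Rhumb line: Δψ = +1.2109, q = Δφ/Δψ = 0.5103, d_rh = R√(Δφ²+q²Δλ²) = 9256.33 km
Excess = 9256.33 − 7367.79 = 1888.54 ≈ 1889 km

1889 km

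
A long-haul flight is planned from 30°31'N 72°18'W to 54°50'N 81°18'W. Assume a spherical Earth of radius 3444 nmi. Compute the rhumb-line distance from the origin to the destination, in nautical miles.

1513 nmi

Rhumb course C = atan2(Δλ, Δψ) with Δψ = ln[tan(π/4+φ₂/2)/tan(π/4+φ₁/2)] = +0.5894, Δλ = -0.1571 → C = 345.08°
d = R·|Δφ| / |cos C| = 3444·0.42441 / 0.96628 = 1513 nmi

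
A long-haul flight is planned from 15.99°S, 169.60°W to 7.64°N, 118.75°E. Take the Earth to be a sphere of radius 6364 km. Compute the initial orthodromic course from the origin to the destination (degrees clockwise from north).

θ = atan2( sin Δλ·cos φ₂ ,  cos φ₁ sin φ₂ − sin φ₁ cos φ₂ cos Δλ )
  = atan2(-0.9407, +0.2138) = 282.80°

282.8°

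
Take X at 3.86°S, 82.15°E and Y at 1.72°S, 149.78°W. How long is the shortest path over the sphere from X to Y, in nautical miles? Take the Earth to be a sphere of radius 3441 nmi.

cos σ = sin φ₁ sin φ₂ + cos φ₁ cos φ₂ cos Δλ
      = sin(-3.86°)sin(-1.72°) + cos(-3.86°)cos(-1.72°)cos(128.07°) = -0.6129
σ = 127.801° → d = Rσ = 3441·2.23056 = 7675 nmi

7675 nmi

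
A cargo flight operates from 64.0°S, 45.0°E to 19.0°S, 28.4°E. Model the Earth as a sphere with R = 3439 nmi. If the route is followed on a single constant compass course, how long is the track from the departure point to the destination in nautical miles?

2789 nmi

Δψ = ln[tan(π/4+φ₂/2)/tan(π/4+φ₁/2)] = +1.1280;  Δφ = +0.7854 rad,  Δλ = -0.2897 rad
q = Δφ/Δψ = 0.6962
d = R·√(Δφ² + q²Δλ²) = 3439·0.81089 = 2789 nmi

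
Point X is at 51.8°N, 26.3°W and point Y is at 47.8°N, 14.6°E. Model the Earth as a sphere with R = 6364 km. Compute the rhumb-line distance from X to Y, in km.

2963 km

Δψ = ln[tan(π/4+φ₂/2)/tan(π/4+φ₁/2)] = -0.1082;  Δφ = -0.0698 rad,  Δλ = +0.7138 rad
q = Δφ/Δψ = 0.6450
d = R·√(Δφ² + q²Δλ²) = 6364·0.46566 = 2963 km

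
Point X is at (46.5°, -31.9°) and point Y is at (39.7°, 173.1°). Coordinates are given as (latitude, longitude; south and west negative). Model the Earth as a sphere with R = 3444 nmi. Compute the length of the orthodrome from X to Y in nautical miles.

Haversine: a = sin²(Δφ/2)+cos φ₁ cos φ₂ sin²(Δλ/2) = 0.50833;  σ = 2·atan2(√a,√(1−a))
σ = 90.954° → d = Rσ = 3444·1.58745 = 5467 nmi

5467 nmi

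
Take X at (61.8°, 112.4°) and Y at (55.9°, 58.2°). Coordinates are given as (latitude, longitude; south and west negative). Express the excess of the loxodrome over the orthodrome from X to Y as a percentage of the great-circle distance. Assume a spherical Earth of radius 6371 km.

Great circle: σ = 0.4848 rad → d_gc = Rσ = 3089.0 km
Rhumb: Δφ = -0.1030, Δλ = -0.9460, Δψ = -0.1996, q = Δφ/Δψ = 0.5158 → d_rh = R√(Δφ²+q²Δλ²) = 3177.1 km
Excess = (3177.1 − 3089.0) / 3089.0 = 88.1 / 3089.0 = 2.852% ≈ 2.9%

2.9%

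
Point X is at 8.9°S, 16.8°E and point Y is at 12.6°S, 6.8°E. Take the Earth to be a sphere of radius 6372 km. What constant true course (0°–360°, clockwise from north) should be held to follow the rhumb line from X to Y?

249.4°

Meridional parts: M(φ₁)=-0.1560, M(φ₂)=-0.2217 → ΔM = -0.0657;  Δλ = -0.1745 rad
tan C = Δλ / ΔM = +2.6548 → C = 249.36°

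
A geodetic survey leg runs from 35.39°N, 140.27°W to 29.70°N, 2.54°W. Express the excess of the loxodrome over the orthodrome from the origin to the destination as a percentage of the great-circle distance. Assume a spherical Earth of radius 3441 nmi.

Great circle: σ = 1.8101 rad → d_gc = Rσ = 6228.7 nmi
Rhumb: Δφ = -0.0993, Δλ = +2.4038, Δψ = -0.1179, q = Δφ/Δψ = 0.8423 → d_rh = R√(Δφ²+q²Δλ²) = 6975.9 nmi
Excess = (6975.9 − 6228.7) / 6228.7 = 747.2 / 6228.7 = 12.00% ≈ 12.0%

12.0%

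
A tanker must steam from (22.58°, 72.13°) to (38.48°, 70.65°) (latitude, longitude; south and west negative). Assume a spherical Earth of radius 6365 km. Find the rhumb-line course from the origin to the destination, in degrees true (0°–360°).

355.4°

Δψ = ln[tan(π/4+φ₂/2)/tan(π/4+φ₁/2)] = +0.3239
Δλ = -0.0258 rad (taken the short way round)
course = atan2(Δλ, Δψ) = 355.44°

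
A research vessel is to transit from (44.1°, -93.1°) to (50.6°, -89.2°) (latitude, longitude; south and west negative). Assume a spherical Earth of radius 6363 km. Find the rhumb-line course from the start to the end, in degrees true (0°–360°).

Δψ = ln[tan(π/4+φ₂/2)/tan(π/4+φ₁/2)] = +0.1677
Δλ = +0.0681 rad (taken the short way round)
course = atan2(Δλ, Δψ) = 22.09°

22.1°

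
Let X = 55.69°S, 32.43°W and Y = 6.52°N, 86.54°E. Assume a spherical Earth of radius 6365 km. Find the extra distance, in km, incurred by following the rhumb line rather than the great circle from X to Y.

723 km

Great circle: cos σ = sin φ₁ sin φ₂ + cos φ₁ cos φ₂ cos Δλ,  σ = 1.9445 rad → d_gc = 12376.6 km
Rhumb line: Δψ = +1.2895, q = Δφ/Δψ = 0.8420, d_rh = R√(Δφ²+q²Δλ²) = 13100.0 km
Excess = 13100.0 − 12376.6 = 723.4 ≈ 723 km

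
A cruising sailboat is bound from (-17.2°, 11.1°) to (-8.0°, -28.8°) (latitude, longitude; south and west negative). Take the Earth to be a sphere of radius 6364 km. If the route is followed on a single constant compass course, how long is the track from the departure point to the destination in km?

Rhumb course C = atan2(Δλ, Δψ) with Δψ = ln[tan(π/4+φ₂/2)/tan(π/4+φ₁/2)] = +0.1647, Δλ = -0.6964 → C = 283.31°
d = R·|Δφ| / |cos C| = 6364·0.16057 / 0.23019 = 4439 km

4439 km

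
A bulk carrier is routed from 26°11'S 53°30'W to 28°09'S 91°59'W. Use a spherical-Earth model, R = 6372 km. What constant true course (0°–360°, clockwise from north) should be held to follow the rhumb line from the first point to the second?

Meridional parts: M(φ₁)=-0.4738, M(φ₂)=-0.5124 → ΔM = -0.0386;  Δλ = -0.6717 rad
tan C = Δλ / ΔM = +17.4078 → C = 266.71°

266.7°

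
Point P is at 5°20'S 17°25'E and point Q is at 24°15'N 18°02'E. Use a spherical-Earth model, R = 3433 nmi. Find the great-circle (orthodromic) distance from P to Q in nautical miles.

1773 nmi

cos σ = sin φ₁ sin φ₂ + cos φ₁ cos φ₂ cos Δλ
      = sin(-5.33°)sin(24.25°) + cos(-5.33°)cos(24.25°)cos(0.62°) = 0.8696
σ = 29.589° → d = Rσ = 3433·0.51643 = 1773 nmi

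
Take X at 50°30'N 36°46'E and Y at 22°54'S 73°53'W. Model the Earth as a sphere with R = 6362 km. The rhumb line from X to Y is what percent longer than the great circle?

Great circle: σ = 2.1024 rad → d_gc = Rσ = 13375.3 km
Rhumb: Δφ = -1.2811, Δλ = -1.9312, Δψ = -1.4351, q = Δφ/Δψ = 0.8927 → d_rh = R√(Δφ²+q²Δλ²) = 13664.4 km
Excess = (13664.4 − 13375.3) / 13375.3 = 289.1 / 13375.3 = 2.16% ≈ 2.2%

2.2%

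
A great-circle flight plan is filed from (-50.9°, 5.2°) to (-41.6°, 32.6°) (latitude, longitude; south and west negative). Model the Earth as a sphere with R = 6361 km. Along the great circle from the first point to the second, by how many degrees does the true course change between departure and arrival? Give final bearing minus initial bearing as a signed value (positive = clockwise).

At departure: θ₁ = atan2(sin Δλ cos φ₂, cos φ₁ sin φ₂ − sin φ₁ cos φ₂ cos Δλ) = 74.34°
At arrival: θ₂ = atan2(sin Δλ cos φ₁, −cos φ₂ sin φ₁ + sin φ₂ cos φ₁ cos Δλ) = 54.30°
Δθ = θ₂ − θ₁ = -20.0°

-20.0°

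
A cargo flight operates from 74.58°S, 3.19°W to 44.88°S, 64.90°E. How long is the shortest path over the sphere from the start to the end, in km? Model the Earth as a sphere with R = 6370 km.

Haversine: a = sin²(Δφ/2)+cos φ₁ cos φ₂ sin²(Δλ/2) = 0.12474;  σ = 2·atan2(√a,√(1−a))
σ = 41.364° → d = Rσ = 6370·0.72194 = 4599 km

4599 km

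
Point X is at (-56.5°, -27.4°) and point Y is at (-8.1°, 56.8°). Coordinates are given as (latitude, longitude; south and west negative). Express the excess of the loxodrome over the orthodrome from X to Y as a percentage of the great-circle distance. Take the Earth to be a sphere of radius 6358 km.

3.4%

Great circle: σ = 1.3972 rad → d_gc = Rσ = 8883.5 km
Rhumb: Δφ = +0.8447, Δλ = +1.4696, Δψ = +1.0589, q = Δφ/Δψ = 0.7977 → d_rh = R√(Δφ²+q²Δλ²) = 9187.2 km
Excess = (9187.2 − 8883.5) / 8883.5 = 303.7 / 8883.5 = 3.42% ≈ 3.4%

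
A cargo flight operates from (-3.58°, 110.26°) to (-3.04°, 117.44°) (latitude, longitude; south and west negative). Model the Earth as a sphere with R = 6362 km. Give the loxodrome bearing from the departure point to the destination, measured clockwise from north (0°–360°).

85.7°

Meridional parts: M(φ₁)=-0.0625, M(φ₂)=-0.0531 → ΔM = +0.0094;  Δλ = +0.1253 rad
tan C = Δλ / ΔM = +13.2741 → C = 85.69°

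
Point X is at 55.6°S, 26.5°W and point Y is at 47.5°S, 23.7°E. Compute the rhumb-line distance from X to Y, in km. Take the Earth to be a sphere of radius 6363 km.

Rhumb course C = atan2(Δλ, Δψ) with Δψ = ln[tan(π/4+φ₂/2)/tan(π/4+φ₁/2)] = +0.2281, Δλ = +0.8762 → C = 75.40°
d = R·|Δφ| / |cos C| = 6363·0.14137 / 0.25199 = 3570 km

3570 km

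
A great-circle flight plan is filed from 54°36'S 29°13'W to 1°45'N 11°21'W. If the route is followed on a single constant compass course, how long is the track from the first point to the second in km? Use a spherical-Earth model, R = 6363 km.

6475 km

Δψ = ln[tan(π/4+φ₂/2)/tan(π/4+φ₁/2)] = +1.1727;  Δφ = +0.9835 rad,  Δλ = +0.3118 rad
q = Δφ/Δψ = 0.8387
d = R·√(Δφ² + q²Δλ²) = 6363·1.01767 = 6475 km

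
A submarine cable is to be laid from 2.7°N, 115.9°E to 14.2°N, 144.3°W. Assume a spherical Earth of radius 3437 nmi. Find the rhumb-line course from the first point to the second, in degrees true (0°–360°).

83.3°

Δψ = ln[tan(π/4+φ₂/2)/tan(π/4+φ₁/2)] = +0.2033
Δλ = +1.7418 rad (taken the short way round)
course = atan2(Δλ, Δψ) = 83.34°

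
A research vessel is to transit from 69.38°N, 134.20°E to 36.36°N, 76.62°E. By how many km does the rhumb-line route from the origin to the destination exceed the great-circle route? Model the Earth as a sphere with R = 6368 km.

Great circle: cos σ = sin φ₁ sin φ₂ + cos φ₁ cos φ₂ cos Δλ,  σ = 0.7857 rad → d_gc = 5003.1 km
Rhumb line: Δψ = -1.0222, q = Δφ/Δψ = 0.5638, d_rh = R√(Δφ²+q²Δλ²) = 5146.5 km
Excess = 5146.5 − 5003.1 = 143.4 ≈ 143 km

143 km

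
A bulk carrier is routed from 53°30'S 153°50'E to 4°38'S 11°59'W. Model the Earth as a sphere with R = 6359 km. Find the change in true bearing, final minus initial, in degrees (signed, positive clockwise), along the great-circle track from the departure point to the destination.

At departure: θ₁ = atan2(sin Δλ cos φ₂, cos φ₁ sin φ₂ − sin φ₁ cos φ₂ cos Δλ) = 196.49°
At arrival: θ₂ = atan2(sin Δλ cos φ₁, −cos φ₂ sin φ₁ + sin φ₂ cos φ₁ cos Δλ) = 350.25°
Δθ = θ₂ − θ₁ = +153.8°

+153.8°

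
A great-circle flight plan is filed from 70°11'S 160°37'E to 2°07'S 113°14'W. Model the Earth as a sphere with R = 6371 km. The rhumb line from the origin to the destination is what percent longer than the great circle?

4.6%

Great circle: σ = 1.5133 rad → d_gc = Rσ = 9641.0 km
Rhumb: Δφ = +1.1880, Δλ = +1.5036, Δψ = +1.7079, q = Δφ/Δψ = 0.6956 → d_rh = R√(Δφ²+q²Δλ²) = 10084.0 km
Excess = (10084.0 − 9641.0) / 9641.0 = 443.0 / 9641.0 = 4.59% ≈ 4.6%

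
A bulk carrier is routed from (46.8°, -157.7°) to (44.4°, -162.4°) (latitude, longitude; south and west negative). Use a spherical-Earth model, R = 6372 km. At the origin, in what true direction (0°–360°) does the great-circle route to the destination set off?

235.6°

N = sin Δλ·cos φ₂ = -0.0585;  D = cos φ₁ sin φ₂ − sin φ₁ cos φ₂ cos Δλ = -0.0401
initial course = atan2(N, D) = 235.57°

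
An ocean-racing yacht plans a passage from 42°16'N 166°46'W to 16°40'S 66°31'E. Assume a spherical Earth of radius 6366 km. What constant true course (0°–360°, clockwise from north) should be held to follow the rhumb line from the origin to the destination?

Meridional parts: M(φ₁)=+0.8154, M(φ₂)=-0.2951 → ΔM = -1.1105;  Δλ = -2.2116 rad
tan C = Δλ / ΔM = +1.9915 → C = 243.34°

243.3°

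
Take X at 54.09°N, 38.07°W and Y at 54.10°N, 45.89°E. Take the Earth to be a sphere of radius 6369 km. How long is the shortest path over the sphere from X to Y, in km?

5134 km

Haversine: a = sin²(Δφ/2)+cos φ₁ cos φ₂ sin²(Δλ/2) = 0.15386;  σ = 2·atan2(√a,√(1−a))
σ = 46.190° → d = Rσ = 6369·0.80616 = 5134 km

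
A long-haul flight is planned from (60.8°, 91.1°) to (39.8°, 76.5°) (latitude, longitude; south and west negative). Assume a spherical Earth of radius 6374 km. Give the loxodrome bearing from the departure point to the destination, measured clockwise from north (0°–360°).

203.5°

Δψ = ln[tan(π/4+φ₂/2)/tan(π/4+φ₁/2)] = -0.5869
Δλ = -0.2548 rad (taken the short way round)
course = atan2(Δλ, Δψ) = 203.47°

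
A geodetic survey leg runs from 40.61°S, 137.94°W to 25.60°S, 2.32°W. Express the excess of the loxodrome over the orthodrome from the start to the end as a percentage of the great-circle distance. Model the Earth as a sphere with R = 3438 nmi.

Great circle: σ = 1.7804 rad → d_gc = Rσ = 6121.0 nmi
Rhumb: Δφ = +0.2620, Δλ = +2.3670, Δψ = +0.3144, q = Δφ/Δψ = 0.8332 → d_rh = R√(Δφ²+q²Δλ²) = 6840.1 nmi
Excess = (6840.1 − 6121.0) / 6121.0 = 719.1 / 6121.0 = 11.748% ≈ 11.7%

11.7%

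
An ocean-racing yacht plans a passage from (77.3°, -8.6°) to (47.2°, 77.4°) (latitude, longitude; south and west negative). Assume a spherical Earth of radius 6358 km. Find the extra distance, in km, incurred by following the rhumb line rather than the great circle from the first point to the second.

378 km

Great circle: cos σ = sin φ₁ sin φ₂ + cos φ₁ cos φ₂ cos Δλ,  σ = 0.7580 rad → d_gc = 4819.5 km
Rhumb line: Δψ = -1.2589, q = Δφ/Δψ = 0.4173, d_rh = R√(Δφ²+q²Δλ²) = 5197.7 km
Excess = 5197.7 − 4819.5 = 378.2 ≈ 378 km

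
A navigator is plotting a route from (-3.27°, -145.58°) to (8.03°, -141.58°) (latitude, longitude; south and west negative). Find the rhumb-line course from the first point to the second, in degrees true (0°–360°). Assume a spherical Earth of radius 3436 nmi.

Meridional parts: M(φ₁)=-0.0571, M(φ₂)=+0.1406 → ΔM = +0.1977;  Δλ = +0.0698 rad
tan C = Δλ / ΔM = +0.3531 → C = 19.45°

19.4°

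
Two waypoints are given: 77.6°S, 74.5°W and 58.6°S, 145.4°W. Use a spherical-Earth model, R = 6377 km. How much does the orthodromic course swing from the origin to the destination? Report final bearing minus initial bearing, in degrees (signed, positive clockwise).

+67.6°

At departure: θ₁ = atan2(sin Δλ cos φ₂, cos φ₁ sin φ₂ − sin φ₁ cos φ₂ cos Δλ) = 268.05°
At arrival: θ₂ = atan2(sin Δλ cos φ₁, −cos φ₂ sin φ₁ + sin φ₂ cos φ₁ cos Δλ) = 335.67°
Δθ = θ₂ − θ₁ = +67.6°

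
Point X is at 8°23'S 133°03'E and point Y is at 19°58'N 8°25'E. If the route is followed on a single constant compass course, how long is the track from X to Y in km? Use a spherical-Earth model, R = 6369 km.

13999 km

Rhumb course C = atan2(Δλ, Δψ) with Δψ = ln[tan(π/4+φ₂/2)/tan(π/4+φ₁/2)] = +0.5026, Δλ = -2.1753 → C = 283.01°
d = R·|Δφ| / |cos C| = 6369·0.49480 / 0.22512 = 13999 km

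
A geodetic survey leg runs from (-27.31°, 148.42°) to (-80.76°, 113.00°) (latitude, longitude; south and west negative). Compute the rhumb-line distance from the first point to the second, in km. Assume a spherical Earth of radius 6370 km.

6215 km

Rhumb course C = atan2(Δλ, Δψ) with Δψ = ln[tan(π/4+φ₂/2)/tan(π/4+φ₁/2)] = -2.0199, Δλ = -0.6182 → C = 197.02°
d = R·|Δφ| / |cos C| = 6370·0.93288 / 0.95622 = 6215 km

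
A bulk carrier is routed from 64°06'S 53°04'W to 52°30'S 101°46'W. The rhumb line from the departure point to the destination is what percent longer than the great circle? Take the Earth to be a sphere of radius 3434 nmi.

Great circle: σ = 0.4753 rad → d_gc = Rσ = 1632.1 nmi
Rhumb: Δφ = +0.2025, Δλ = -0.8500, Δψ = +0.3895, q = Δφ/Δψ = 0.5198 → d_rh = R√(Δφ²+q²Δλ²) = 1669.0 nmi
Excess = (1669.0 − 1632.1) / 1632.1 = 36.9 / 1632.1 = 2.26% ≈ 2.3%

2.3%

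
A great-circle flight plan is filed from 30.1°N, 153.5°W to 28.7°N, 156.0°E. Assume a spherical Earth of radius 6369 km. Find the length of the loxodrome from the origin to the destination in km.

4893 km

Δψ = ln[tan(π/4+φ₂/2)/tan(π/4+φ₁/2)] = -0.0280;  Δφ = -0.0244 rad,  Δλ = -0.8814 rad
q = Δφ/Δψ = 0.8712
d = R·√(Δφ² + q²Δλ²) = 6369·0.76824 = 4893 km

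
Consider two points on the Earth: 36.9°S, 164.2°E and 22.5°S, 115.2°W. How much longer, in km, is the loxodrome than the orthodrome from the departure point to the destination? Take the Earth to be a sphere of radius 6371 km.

188 km

Great circle: cos σ = sin φ₁ sin φ₂ + cos φ₁ cos φ₂ cos Δλ,  σ = 1.2128 rad → d_gc = 7726.5 km
Rhumb line: Δψ = +0.2906, q = Δφ/Δψ = 0.8648, d_rh = R√(Δφ²+q²Δλ²) = 7914.7 km
Excess = 7914.7 − 7726.5 = 188.2 ≈ 188 km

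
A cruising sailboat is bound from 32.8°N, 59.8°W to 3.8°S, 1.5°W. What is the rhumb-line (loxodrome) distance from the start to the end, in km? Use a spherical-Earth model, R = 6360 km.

7365 km

Rhumb course C = atan2(Δλ, Δψ) with Δψ = ln[tan(π/4+φ₂/2)/tan(π/4+φ₁/2)] = -0.6729, Δλ = +1.0175 → C = 123.48°
d = R·|Δφ| / |cos C| = 6360·0.63879 / 0.55163 = 7365 km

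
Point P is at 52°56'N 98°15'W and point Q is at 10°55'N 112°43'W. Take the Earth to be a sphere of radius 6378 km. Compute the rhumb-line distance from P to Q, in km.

4857 km

Δψ = ln[tan(π/4+φ₂/2)/tan(π/4+φ₁/2)] = -0.9012;  Δφ = -0.7333 rad,  Δλ = -0.2525 rad
q = Δφ/Δψ = 0.8137
d = R·√(Δφ² + q²Δλ²) = 6378·0.76157 = 4857 km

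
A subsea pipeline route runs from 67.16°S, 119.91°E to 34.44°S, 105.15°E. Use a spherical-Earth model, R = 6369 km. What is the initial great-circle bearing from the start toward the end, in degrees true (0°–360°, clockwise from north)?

θ = atan2( sin Δλ·cos φ₂ ,  cos φ₁ sin φ₂ − sin φ₁ cos φ₂ cos Δλ )
  = atan2(-0.2101, +0.5155) = 337.82°

337.8°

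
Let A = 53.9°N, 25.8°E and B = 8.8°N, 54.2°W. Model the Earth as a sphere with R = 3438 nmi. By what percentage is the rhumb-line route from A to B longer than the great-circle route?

2.9%

Great circle: σ = 1.3441 rad → d_gc = Rσ = 4621.2 nmi
Rhumb: Δφ = -0.7871, Δλ = -1.3963, Δψ = -0.9670, q = Δφ/Δψ = 0.8140 → d_rh = R√(Δφ²+q²Δλ²) = 4753.1 nmi
Excess = (4753.1 − 4621.2) / 4621.2 = 131.9 / 4621.2 = 2.854% ≈ 2.9%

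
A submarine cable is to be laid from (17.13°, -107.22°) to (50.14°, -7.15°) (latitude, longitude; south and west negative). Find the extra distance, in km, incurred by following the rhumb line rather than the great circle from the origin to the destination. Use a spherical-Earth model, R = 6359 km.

487 km

Great circle: cos σ = sin φ₁ sin φ₂ + cos φ₁ cos φ₂ cos Δλ,  σ = 1.4515 rad → d_gc = 9230.2 km
Rhumb line: Δψ = +0.7110, q = Δφ/Δψ = 0.8104, d_rh = R√(Δφ²+q²Δλ²) = 9717.2 km
Excess = 9717.2 − 9230.2 = 487.0 ≈ 487 km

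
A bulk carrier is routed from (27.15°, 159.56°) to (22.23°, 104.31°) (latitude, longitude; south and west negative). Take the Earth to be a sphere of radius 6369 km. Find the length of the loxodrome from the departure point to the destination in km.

Δψ = ln[tan(π/4+φ₂/2)/tan(π/4+φ₁/2)] = -0.0946;  Δφ = -0.0859 rad,  Δλ = -0.9643 rad
q = Δφ/Δψ = 0.9082
d = R·√(Δφ² + q²Δλ²) = 6369·0.87996 = 5604 km

5604 km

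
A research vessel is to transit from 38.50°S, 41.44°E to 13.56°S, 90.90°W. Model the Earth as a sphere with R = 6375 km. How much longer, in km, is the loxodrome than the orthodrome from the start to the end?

961 km

Great circle: cos σ = sin φ₁ sin φ₂ + cos φ₁ cos φ₂ cos Δλ,  σ = 1.9460 rad → d_gc = 12405.7 km
Rhumb line: Δψ = +0.4902, q = Δφ/Δψ = 0.8880, d_rh = R√(Δφ²+q²Δλ²) = 13366.6 km
Excess = 13366.6 − 12405.7 = 960.9 ≈ 961 km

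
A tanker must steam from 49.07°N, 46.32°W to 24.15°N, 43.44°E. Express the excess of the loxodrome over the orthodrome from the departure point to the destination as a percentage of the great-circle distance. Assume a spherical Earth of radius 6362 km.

Great circle: σ = 1.2539 rad → d_gc = Rσ = 7977.4 km
Rhumb: Δφ = -0.4349, Δλ = +1.5666, Δψ = -0.5511, q = Δφ/Δψ = 0.7892 → d_rh = R√(Δφ²+q²Δλ²) = 8338.3 km
Excess = (8338.3 − 7977.4) / 7977.4 = 360.9 / 7977.4 = 4.52% ≈ 4.5%

4.5%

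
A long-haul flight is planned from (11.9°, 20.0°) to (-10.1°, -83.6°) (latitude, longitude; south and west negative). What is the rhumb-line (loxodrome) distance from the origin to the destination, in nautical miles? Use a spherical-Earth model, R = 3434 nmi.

Rhumb course C = atan2(Δλ, Δψ) with Δψ = ln[tan(π/4+φ₂/2)/tan(π/4+φ₁/2)] = -0.3864, Δλ = -1.8082 → C = 257.94°
d = R·|Δφ| / |cos C| = 3434·0.38397 / 0.20898 = 6309 nmi

6309 nmi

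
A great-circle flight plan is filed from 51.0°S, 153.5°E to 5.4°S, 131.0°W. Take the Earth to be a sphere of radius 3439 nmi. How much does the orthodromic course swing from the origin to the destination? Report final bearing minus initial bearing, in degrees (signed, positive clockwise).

-43.3°

Initial bearing θ₁ = atan2(sin Δλ cos φ₂, cos φ₁ sin φ₂ − sin φ₁ cos φ₂ cos Δλ) = 82.06°
Final bearing θ₂ = (initial bearing from the destination back to the start) + 180° = 38.76°
Δθ = θ₂ − θ₁ = -43.3°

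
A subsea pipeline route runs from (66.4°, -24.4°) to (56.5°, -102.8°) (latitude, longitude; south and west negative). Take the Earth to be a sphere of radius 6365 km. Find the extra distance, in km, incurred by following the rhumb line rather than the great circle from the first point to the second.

Great circle: cos σ = sin φ₁ sin φ₂ + cos φ₁ cos φ₂ cos Δλ,  σ = 0.6291 rad → d_gc = 4004.0 km
Rhumb line: Δψ = -0.3651, q = Δφ/Δψ = 0.4733, d_rh = R√(Δφ²+q²Δλ²) = 4266.2 km
Excess = 4266.2 − 4004.0 = 262.2 ≈ 262 km

262 km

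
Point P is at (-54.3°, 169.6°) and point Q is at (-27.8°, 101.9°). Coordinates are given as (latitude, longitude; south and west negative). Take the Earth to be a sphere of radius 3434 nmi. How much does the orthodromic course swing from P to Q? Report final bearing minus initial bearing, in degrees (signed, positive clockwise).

+48.7°

At departure: θ₁ = atan2(sin Δλ cos φ₂, cos φ₁ sin φ₂ − sin φ₁ cos φ₂ cos Δλ) = 270.03°
At arrival: θ₂ = atan2(sin Δλ cos φ₁, −cos φ₂ sin φ₁ + sin φ₂ cos φ₁ cos Δλ) = 318.72°
Δθ = θ₂ − θ₁ = +48.7°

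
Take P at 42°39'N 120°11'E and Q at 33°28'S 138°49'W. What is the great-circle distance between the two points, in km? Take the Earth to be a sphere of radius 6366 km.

Haversine: a = sin²(Δφ/2)+cos φ₁ cos φ₂ sin²(Δλ/2) = 0.74535;  σ = 2·atan2(√a,√(1−a))
σ = 119.386° → d = Rσ = 6366·2.08368 = 13265 km

13265 km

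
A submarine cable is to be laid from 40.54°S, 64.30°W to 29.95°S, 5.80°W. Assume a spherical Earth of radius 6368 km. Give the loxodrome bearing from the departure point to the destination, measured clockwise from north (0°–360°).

77.5°

Meridional parts: M(φ₁)=-0.7753, M(φ₂)=-0.5483 → ΔM = +0.2270;  Δλ = +1.0210 rad
tan C = Δλ / ΔM = +4.4986 → C = 77.47°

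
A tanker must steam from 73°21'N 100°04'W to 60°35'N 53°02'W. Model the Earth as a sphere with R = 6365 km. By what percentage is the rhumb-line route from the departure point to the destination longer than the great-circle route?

Great circle: σ = 0.3751 rad → d_gc = Rσ = 2387.6 km
Rhumb: Δφ = -0.2228, Δλ = +0.8209, Δψ = -0.5844, q = Δφ/Δψ = 0.3813 → d_rh = R√(Δφ²+q²Δλ²) = 2445.5 km
Excess = (2445.5 − 2387.6) / 2387.6 = 57.9 / 2387.6 = 2.43% ≈ 2.4%

2.4%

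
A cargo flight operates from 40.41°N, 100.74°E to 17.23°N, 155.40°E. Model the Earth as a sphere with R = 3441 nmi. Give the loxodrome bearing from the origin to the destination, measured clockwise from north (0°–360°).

Meridional parts: M(φ₁)=+0.7723, M(φ₂)=+0.3054 → ΔM = -0.4669;  Δλ = +0.9540 rad
tan C = Δλ / ΔM = -2.0432 → C = 116.08°

116.1°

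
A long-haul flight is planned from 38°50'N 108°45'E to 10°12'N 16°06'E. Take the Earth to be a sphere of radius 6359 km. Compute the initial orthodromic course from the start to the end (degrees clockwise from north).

279.6°

θ = atan2( sin Δλ·cos φ₂ ,  cos φ₁ sin φ₂ − sin φ₁ cos φ₂ cos Δλ )
  = atan2(-0.9831, +0.1665) = 279.61°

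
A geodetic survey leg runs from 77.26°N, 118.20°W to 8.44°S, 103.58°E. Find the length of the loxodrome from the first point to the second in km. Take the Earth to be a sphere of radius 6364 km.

13671 km

Δψ = ln[tan(π/4+φ₂/2)/tan(π/4+φ₁/2)] = -2.3403;  Δφ = -1.4957 rad,  Δλ = -2.4124 rad
q = Δφ/Δψ = 0.6391
d = R·√(Δφ² + q²Δλ²) = 6364·2.14812 = 13671 km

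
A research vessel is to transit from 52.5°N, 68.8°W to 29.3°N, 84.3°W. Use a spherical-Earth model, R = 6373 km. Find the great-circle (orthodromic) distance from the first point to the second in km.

2877 km

Haversine: a = sin²(Δφ/2)+cos φ₁ cos φ₂ sin²(Δλ/2) = 0.05009;  σ = 2·atan2(√a,√(1−a))
σ = 25.865° → d = Rσ = 6373·0.45142 = 2877 km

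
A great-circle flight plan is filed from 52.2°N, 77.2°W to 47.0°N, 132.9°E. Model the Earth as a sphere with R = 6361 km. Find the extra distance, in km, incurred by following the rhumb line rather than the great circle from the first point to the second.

Great circle: cos σ = sin φ₁ sin φ₂ + cos φ₁ cos φ₂ cos Δλ,  σ = 1.3528 rad → d_gc = 8605.3 km
Rhumb line: Δψ = -0.1402, q = Δφ/Δψ = 0.6473, d_rh = R√(Δφ²+q²Δλ²) = 10787.5 km
Excess = 10787.5 − 8605.3 = 2182.2 ≈ 2182 km

2182 km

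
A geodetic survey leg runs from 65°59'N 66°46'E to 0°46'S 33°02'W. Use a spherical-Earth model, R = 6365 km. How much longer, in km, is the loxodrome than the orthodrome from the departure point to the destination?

593 km

Great circle: cos σ = sin φ₁ sin φ₂ + cos φ₁ cos φ₂ cos Δλ,  σ = 1.6524 rad → d_gc = 10517.4 km
Rhumb line: Δψ = -1.5612, q = Δφ/Δψ = 0.7462, d_rh = R√(Δφ²+q²Δλ²) = 11110.0 km
Excess = 11110.0 − 10517.4 = 592.6 ≈ 593 km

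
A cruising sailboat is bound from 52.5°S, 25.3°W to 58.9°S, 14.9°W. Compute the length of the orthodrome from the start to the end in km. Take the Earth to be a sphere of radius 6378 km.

964 km

Haversine: a = sin²(Δφ/2)+cos φ₁ cos φ₂ sin²(Δλ/2) = 0.00570;  σ = 2·atan2(√a,√(1−a))
σ = 8.659° → d = Rσ = 6378·0.15113 = 964 km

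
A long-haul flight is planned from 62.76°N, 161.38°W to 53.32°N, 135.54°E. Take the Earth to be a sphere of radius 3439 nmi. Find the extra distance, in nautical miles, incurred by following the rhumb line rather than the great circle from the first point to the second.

77 nmi

Great circle: cos σ = sin φ₁ sin φ₂ + cos φ₁ cos φ₂ cos Δλ,  σ = 0.5793 rad → d_gc = 1992.3 nmi
Rhumb line: Δψ = -0.3135, q = Δφ/Δψ = 0.5256, d_rh = R√(Δφ²+q²Δλ²) = 2069.2 nmi
Excess = 2069.2 − 1992.3 = 76.9 ≈ 77 nmi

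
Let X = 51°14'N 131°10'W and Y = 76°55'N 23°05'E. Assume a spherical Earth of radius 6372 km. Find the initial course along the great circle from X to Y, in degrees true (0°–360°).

7.3°

θ = atan2( sin Δλ·cos φ₂ ,  cos φ₁ sin φ₂ − sin φ₁ cos φ₂ cos Δλ )
  = atan2(+0.0983, +0.7689) = 7.29°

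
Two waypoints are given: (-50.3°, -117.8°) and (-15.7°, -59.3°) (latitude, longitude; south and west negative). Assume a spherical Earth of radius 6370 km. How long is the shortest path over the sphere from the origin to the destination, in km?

Haversine: a = sin²(Δφ/2)+cos φ₁ cos φ₂ sin²(Δλ/2) = 0.23525;  σ = 2·atan2(√a,√(1−a))
σ = 58.028° → d = Rσ = 6370·1.01278 = 6451 km

6451 km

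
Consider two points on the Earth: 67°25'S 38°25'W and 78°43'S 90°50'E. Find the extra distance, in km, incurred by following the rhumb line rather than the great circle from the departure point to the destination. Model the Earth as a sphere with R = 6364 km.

781 km

Great circle: cos σ = sin φ₁ sin φ₂ + cos φ₁ cos φ₂ cos Δλ,  σ = 0.5396 rad → d_gc = 3433.8 km
Rhumb line: Δψ = -0.7037, q = Δφ/Δψ = 0.2803, d_rh = R√(Δφ²+q²Δλ²) = 4214.7 km
Excess = 4214.7 − 3433.8 = 780.9 ≈ 781 km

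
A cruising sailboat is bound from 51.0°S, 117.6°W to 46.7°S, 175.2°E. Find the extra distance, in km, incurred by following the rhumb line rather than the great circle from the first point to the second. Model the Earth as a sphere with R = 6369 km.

Great circle: cos σ = sin φ₁ sin φ₂ + cos φ₁ cos φ₂ cos Δλ,  σ = 0.7483 rad → d_gc = 4766.01 km
Rhumb line: Δψ = +0.1141, q = Δφ/Δψ = 0.6575, d_rh = R√(Δφ²+q²Δλ²) = 4934.50 km
Excess = 4934.50 − 4766.01 = 168.49 ≈ 168 km

168 km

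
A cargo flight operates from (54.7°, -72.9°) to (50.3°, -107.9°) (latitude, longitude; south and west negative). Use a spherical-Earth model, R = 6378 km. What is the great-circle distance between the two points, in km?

cos σ = sin φ₁ sin φ₂ + cos φ₁ cos φ₂ cos Δλ
      = sin(54.70°)sin(50.30°) + cos(54.70°)cos(50.30°)cos(-35.00°) = 0.9303
σ = 21.519° → d = Rσ = 6378·0.37557 = 2395 km

2395 km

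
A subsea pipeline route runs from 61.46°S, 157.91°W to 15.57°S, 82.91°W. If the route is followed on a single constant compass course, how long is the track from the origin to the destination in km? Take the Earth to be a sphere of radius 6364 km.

7949 km

Δψ = ln[tan(π/4+φ₂/2)/tan(π/4+φ₁/2)] = +1.0939;  Δφ = +0.8009 rad,  Δλ = +1.3090 rad
q = Δφ/Δψ = 0.7322
d = R·√(Δφ² + q²Δλ²) = 6364·1.24900 = 7949 km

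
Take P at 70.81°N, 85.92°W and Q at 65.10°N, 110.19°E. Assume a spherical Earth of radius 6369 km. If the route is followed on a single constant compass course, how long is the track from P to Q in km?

6830 km

Rhumb course C = atan2(Δλ, Δψ) with Δψ = ln[tan(π/4+φ₂/2)/tan(π/4+φ₁/2)] = -0.2670, Δλ = -2.8604 → C = 264.67°
d = R·|Δφ| / |cos C| = 6369·0.09966 / 0.09293 = 6830 km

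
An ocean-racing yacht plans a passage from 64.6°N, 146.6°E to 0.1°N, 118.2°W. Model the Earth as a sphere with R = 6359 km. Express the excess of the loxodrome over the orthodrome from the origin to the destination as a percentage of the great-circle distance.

4.9%

Great circle: σ = 1.6081 rad → d_gc = Rσ = 10225.9 km
Rhumb: Δφ = -1.1257, Δλ = +1.6616, Δψ = -1.4883, q = Δφ/Δψ = 0.7564 → d_rh = R√(Δφ²+q²Δλ²) = 10729.1 km
Excess = (10729.1 − 10225.9) / 10225.9 = 503.2 / 10225.9 = 4.92% ≈ 4.9%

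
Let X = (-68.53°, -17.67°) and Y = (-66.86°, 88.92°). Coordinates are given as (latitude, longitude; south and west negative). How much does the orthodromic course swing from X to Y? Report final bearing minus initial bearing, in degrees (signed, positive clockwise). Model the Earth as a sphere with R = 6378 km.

-102.3°

At departure: θ₁ = atan2(sin Δλ cos φ₂, cos φ₁ sin φ₂ − sin φ₁ cos φ₂ cos Δλ) = 139.50°
At arrival: θ₂ = atan2(sin Δλ cos φ₁, −cos φ₂ sin φ₁ + sin φ₂ cos φ₁ cos Δλ) = 37.22°
Δθ = θ₂ − θ₁ = -102.3°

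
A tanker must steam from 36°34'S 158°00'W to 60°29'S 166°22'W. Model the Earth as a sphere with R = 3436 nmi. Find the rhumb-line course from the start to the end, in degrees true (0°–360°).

192.7°

Meridional parts: M(φ₁)=-0.6865, M(φ₂)=-1.3340 → ΔM = -0.6474;  Δλ = -0.1460 rad
tan C = Δλ / ΔM = +0.2256 → C = 192.71°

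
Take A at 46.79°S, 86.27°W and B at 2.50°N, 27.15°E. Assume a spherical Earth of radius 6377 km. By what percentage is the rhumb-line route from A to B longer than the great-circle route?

Great circle: σ = 1.8793 rad → d_gc = Rσ = 11984.5 km
Rhumb: Δφ = +0.8603, Δλ = +1.9796, Δψ = +0.9699, q = Δφ/Δψ = 0.8870 → d_rh = R√(Δφ²+q²Δλ²) = 12468.3 km
Excess = (12468.3 − 11984.5) / 11984.5 = 483.8 / 11984.5 = 4.04% ≈ 4.0%

4.0%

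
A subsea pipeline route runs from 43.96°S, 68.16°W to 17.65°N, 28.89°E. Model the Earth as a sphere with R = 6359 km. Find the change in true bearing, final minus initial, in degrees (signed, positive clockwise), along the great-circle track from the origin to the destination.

At departure: θ₁ = atan2(sin Δλ cos φ₂, cos φ₁ sin φ₂ − sin φ₁ cos φ₂ cos Δλ) = 81.75°
At arrival: θ₂ = atan2(sin Δλ cos φ₁, −cos φ₂ sin φ₁ + sin φ₂ cos φ₁ cos Δλ) = 48.38°
Δθ = θ₂ − θ₁ = -33.4°

-33.4°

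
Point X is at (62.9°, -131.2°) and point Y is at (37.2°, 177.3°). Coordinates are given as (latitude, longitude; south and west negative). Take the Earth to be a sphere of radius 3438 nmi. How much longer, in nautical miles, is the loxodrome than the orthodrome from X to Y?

51 nmi

Great circle: cos σ = sin φ₁ sin φ₂ + cos φ₁ cos φ₂ cos Δλ,  σ = 0.7011 rad → d_gc = 2410.5 nmi
Rhumb line: Δψ = -0.7226, q = Δφ/Δψ = 0.6208, d_rh = R√(Δφ²+q²Δλ²) = 2461.3 nmi
Excess = 2461.3 − 2410.5 = 50.8 ≈ 51 nmi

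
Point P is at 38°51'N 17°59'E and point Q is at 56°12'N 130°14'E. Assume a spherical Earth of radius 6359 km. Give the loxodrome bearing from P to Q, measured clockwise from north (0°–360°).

Meridional parts: M(φ₁)=+0.7369, M(φ₂)=+1.1913 → ΔM = +0.4544;  Δλ = +1.9591 rad
tan C = Δλ / ΔM = +4.3116 → C = 76.94°

76.9°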